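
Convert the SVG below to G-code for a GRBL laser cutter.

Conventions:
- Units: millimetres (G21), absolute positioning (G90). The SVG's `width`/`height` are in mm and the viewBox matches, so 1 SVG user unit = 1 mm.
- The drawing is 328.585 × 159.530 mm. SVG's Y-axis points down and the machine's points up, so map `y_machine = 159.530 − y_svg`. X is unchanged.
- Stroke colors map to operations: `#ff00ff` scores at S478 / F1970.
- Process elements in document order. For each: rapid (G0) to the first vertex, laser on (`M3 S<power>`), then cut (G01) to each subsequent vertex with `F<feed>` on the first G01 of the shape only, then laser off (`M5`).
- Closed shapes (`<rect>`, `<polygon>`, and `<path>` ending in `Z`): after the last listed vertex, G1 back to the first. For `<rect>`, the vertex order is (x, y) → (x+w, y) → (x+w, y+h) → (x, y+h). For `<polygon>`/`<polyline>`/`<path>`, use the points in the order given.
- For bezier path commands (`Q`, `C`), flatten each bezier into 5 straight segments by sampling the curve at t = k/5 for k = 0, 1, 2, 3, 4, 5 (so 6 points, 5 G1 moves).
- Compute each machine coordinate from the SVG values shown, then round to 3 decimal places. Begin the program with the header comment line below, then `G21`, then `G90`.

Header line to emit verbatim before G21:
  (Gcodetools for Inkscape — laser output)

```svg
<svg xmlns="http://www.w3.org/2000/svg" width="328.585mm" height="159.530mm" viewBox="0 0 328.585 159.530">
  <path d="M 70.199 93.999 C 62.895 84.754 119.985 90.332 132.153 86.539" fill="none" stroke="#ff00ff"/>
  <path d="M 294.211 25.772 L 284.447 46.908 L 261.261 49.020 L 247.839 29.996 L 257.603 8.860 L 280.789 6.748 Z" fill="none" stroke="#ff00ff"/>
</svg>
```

(Gcodetools for Inkscape — laser output)
G21
G90
G0 X70.199 Y65.531
M3 S478
G01 X72.669 Y69.493 F1970
G01 X85.347 Y71.058
G01 X102.985 Y71.389
G01 X120.336 Y71.646
G01 X132.153 Y72.991
M5
G0 X294.211 Y133.758
M3 S478
G01 X284.447 Y112.622 F1970
G01 X261.261 Y110.510
G01 X247.839 Y129.534
G01 X257.603 Y150.670
G01 X280.789 Y152.782
G01 X294.211 Y133.758
M5

Since the viewBox matches the mm dimensions, user units are millimetres directly. The only transform is the Y-flip y_m = 159.530 − y_svg.

Shape 1 is a cubic bezier drawn with `<path>`. Its stroke #ff00ff means score at S478, F1970. After flipping Y the toolpath is (70.199,65.531) → (72.669,69.493) → (85.347,71.058) → (102.985,71.389) → (120.336,71.646) → (132.153,72.991).

Shape 2 is a regular polygon drawn with `<path>`. Its stroke #ff00ff means score at S478, F1970. After flipping Y the toolpath is (294.211,133.758) → (284.447,112.622) → (261.261,110.510) → (247.839,129.534) → (257.603,150.670) → (280.789,152.782) → (294.211,133.758), returning to the start.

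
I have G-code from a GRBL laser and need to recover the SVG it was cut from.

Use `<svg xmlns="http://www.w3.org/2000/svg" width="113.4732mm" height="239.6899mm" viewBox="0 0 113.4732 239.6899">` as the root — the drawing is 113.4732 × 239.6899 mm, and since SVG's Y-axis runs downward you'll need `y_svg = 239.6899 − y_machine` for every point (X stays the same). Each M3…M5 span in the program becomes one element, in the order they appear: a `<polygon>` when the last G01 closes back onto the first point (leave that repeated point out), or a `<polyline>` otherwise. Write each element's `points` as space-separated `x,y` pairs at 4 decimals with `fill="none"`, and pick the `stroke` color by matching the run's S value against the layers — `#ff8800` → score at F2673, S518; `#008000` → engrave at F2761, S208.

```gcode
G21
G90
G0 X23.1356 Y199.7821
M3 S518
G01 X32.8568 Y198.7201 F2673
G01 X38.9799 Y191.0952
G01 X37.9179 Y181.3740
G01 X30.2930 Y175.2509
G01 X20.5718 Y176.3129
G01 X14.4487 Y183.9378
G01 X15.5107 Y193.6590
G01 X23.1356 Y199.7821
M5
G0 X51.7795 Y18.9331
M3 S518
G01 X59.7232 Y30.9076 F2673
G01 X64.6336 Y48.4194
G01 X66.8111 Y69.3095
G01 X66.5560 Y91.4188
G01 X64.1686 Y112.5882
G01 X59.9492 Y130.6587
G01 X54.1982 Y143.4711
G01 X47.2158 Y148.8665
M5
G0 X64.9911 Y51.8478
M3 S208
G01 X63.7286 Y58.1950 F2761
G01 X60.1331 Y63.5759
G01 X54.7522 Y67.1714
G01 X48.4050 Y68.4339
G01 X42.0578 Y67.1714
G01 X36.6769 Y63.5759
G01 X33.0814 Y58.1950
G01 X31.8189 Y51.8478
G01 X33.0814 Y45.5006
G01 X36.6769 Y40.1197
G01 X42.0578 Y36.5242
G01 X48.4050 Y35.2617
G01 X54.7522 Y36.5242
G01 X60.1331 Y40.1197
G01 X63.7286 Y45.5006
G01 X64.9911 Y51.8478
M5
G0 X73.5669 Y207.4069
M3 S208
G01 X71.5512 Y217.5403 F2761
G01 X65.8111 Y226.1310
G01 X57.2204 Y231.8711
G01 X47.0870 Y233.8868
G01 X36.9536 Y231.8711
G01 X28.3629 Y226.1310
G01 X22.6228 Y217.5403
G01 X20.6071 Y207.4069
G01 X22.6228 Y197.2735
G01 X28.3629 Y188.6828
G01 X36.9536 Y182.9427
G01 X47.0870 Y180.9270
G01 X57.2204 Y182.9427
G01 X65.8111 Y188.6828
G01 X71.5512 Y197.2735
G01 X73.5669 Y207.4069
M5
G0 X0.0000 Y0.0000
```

<svg xmlns="http://www.w3.org/2000/svg" width="113.4732mm" height="239.6899mm" viewBox="0 0 113.4732 239.6899">
  <polygon points="23.1356,39.9078 32.8568,40.9698 38.9799,48.5947 37.9179,58.3159 30.2930,64.4390 20.5718,63.3770 14.4487,55.7521 15.5107,46.0309" fill="none" stroke="#ff8800"/>
  <polyline points="51.7795,220.7568 59.7232,208.7823 64.6336,191.2705 66.8111,170.3804 66.5560,148.2711 64.1686,127.1017 59.9492,109.0312 54.1982,96.2188 47.2158,90.8234" fill="none" stroke="#ff8800"/>
  <polygon points="64.9911,187.8421 63.7286,181.4949 60.1331,176.1140 54.7522,172.5185 48.4050,171.2560 42.0578,172.5185 36.6769,176.1140 33.0814,181.4949 31.8189,187.8421 33.0814,194.1893 36.6769,199.5702 42.0578,203.1657 48.4050,204.4282 54.7522,203.1657 60.1331,199.5702 63.7286,194.1893" fill="none" stroke="#008000"/>
  <polygon points="73.5669,32.2830 71.5512,22.1496 65.8111,13.5589 57.2204,7.8188 47.0870,5.8031 36.9536,7.8188 28.3629,13.5589 22.6228,22.1496 20.6071,32.2830 22.6228,42.4164 28.3629,51.0071 36.9536,56.7472 47.0870,58.7629 57.2204,56.7472 65.8111,51.0071 71.5512,42.4164" fill="none" stroke="#008000"/>
</svg>

y_svg = 239.6899 − y_m.

[1] S518→`#ff8800` (score); closed run; points: 23.1356,39.9078 32.8568,40.9698 38.9799,48.5947 37.9179,58.3159 30.2930,64.4390 20.5718,63.3770 14.4487,55.7521 15.5107,46.0309

[2] S518→`#ff8800` (score); open run; points: 51.7795,220.7568 59.7232,208.7823 64.6336,191.2705 66.8111,170.3804 66.5560,148.2711 64.1686,127.1017 59.9492,109.0312 54.1982,96.2188 47.2158,90.8234

[3] S208→`#008000` (engrave); closed run; points: 64.9911,187.8421 63.7286,181.4949 60.1331,176.1140 54.7522,172.5185 48.4050,171.2560 42.0578,172.5185 36.6769,176.1140 33.0814,181.4949 31.8189,187.8421 33.0814,194.1893 36.6769,199.5702 42.0578,203.1657 48.4050,204.4282 54.7522,203.1657 60.1331,199.5702 63.7286,194.1893

[4] S208→`#008000` (engrave); closed run; points: 73.5669,32.2830 71.5512,22.1496 65.8111,13.5589 57.2204,7.8188 47.0870,5.8031 36.9536,7.8188 28.3629,13.5589 22.6228,22.1496 20.6071,32.2830 22.6228,42.4164 28.3629,51.0071 36.9536,56.7472 47.0870,58.7629 57.2204,56.7472 65.8111,51.0071 71.5512,42.4164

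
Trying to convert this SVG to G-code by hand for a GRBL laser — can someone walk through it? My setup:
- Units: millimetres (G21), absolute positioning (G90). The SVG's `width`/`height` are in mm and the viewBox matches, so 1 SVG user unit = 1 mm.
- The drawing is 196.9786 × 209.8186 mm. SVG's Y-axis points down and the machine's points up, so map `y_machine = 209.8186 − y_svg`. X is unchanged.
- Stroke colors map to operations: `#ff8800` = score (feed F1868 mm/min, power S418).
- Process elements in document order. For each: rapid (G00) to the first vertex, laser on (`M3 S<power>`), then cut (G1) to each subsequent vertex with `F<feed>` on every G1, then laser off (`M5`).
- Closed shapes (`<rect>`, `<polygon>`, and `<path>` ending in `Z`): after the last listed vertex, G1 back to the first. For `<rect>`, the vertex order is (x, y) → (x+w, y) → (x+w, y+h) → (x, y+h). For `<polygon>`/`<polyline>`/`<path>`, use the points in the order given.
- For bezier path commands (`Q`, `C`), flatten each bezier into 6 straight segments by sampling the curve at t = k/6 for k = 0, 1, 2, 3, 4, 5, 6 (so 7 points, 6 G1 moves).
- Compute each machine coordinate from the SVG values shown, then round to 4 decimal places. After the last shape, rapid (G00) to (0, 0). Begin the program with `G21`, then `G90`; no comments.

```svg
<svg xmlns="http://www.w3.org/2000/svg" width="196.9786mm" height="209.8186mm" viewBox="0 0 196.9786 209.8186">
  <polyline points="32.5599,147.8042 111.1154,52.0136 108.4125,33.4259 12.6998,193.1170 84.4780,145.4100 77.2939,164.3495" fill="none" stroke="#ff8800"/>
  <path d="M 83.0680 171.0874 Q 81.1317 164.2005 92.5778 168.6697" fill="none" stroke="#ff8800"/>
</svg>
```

Since the viewBox matches the mm dimensions, user units are millimetres directly. The only transform is the Y-flip y_m = 209.8186 − y_svg.

Shape 1 is a open polyline drawn with `<polyline>`. Its stroke #ff8800 means score at S418, F1868. After flipping Y the toolpath is (32.5599,62.0144) → (111.1154,157.8050) → (108.4125,176.3927) → (12.6998,16.7016) → (84.4780,64.4086) → (77.2939,45.4691).

Shape 2 is a quadratic bezier drawn with `<path>`. Its stroke #ff8800 means score at S418, F1868. After flipping Y the toolpath is (83.0680,38.7312) → (82.7943,40.7114) → (83.2641,42.0607) → (84.4773,42.7791) → (86.4340,42.8666) → (89.1342,42.3232) → (92.5778,41.1489).

G21
G90
G00 X32.5599 Y62.0144
M3 S418
G1 X111.1154 Y157.8050 F1868
G1 X108.4125 Y176.3927 F1868
G1 X12.6998 Y16.7016 F1868
G1 X84.4780 Y64.4086 F1868
G1 X77.2939 Y45.4691 F1868
M5
G00 X83.0680 Y38.7312
M3 S418
G1 X82.7943 Y40.7114 F1868
G1 X83.2641 Y42.0607 F1868
G1 X84.4773 Y42.7791 F1868
G1 X86.4340 Y42.8666 F1868
G1 X89.1342 Y42.3232 F1868
G1 X92.5778 Y41.1489 F1868
M5
G00 X0.0000 Y0.0000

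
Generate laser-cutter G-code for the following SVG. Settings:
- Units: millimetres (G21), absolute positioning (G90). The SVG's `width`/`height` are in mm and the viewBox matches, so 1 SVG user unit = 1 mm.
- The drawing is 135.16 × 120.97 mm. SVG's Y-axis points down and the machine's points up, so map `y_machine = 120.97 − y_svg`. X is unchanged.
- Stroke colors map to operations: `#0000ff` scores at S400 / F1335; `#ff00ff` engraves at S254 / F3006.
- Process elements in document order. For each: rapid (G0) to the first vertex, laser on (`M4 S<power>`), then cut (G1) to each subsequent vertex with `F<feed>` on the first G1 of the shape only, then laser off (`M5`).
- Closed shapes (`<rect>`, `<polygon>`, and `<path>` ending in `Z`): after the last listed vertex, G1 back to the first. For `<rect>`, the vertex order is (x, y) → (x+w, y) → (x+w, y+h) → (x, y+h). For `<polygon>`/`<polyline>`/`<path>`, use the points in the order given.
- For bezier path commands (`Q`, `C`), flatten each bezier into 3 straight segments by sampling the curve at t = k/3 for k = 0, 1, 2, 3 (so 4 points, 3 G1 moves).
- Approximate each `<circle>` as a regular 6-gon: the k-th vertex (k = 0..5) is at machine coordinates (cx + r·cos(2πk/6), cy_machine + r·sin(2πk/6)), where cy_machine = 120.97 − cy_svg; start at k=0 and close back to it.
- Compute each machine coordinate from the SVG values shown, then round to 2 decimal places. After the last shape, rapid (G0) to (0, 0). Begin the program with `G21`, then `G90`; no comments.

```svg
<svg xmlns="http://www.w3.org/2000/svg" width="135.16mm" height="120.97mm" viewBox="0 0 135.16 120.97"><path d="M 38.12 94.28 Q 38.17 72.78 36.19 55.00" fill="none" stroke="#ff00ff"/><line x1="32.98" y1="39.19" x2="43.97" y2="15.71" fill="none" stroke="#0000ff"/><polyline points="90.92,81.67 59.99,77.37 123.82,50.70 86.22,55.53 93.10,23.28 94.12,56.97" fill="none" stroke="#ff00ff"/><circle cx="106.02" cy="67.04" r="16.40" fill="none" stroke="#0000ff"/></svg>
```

G21
G90
G0 X38.12 Y26.69
M4 S254
G1 X37.93 Y40.61 F3006
G1 X37.28 Y53.70
G1 X36.19 Y65.97
M5
G0 X32.98 Y81.78
M4 S400
G1 X43.97 Y105.26 F1335
M5
G0 X90.92 Y39.30
M4 S254
G1 X59.99 Y43.60 F3006
G1 X123.82 Y70.27
G1 X86.22 Y65.44
G1 X93.10 Y97.69
G1 X94.12 Y64.00
M5
G0 X122.42 Y53.93
M4 S400
G1 X114.22 Y68.13 F1335
G1 X97.82 Y68.13
G1 X89.62 Y53.93
G1 X97.82 Y39.73
G1 X114.22 Y39.73
G1 X122.42 Y53.93
M5
G0 X0.00 Y0.00

Since the viewBox matches the mm dimensions, user units are millimetres directly. The only transform is the Y-flip y_m = 120.97 − y_svg.

Shape 1 is a quadratic bezier drawn with `<path>`. Its stroke #ff00ff means engrave at S254, F3006. After flipping Y the toolpath is (38.12,26.69) → (37.93,40.61) → (37.28,53.70) → (36.19,65.97).

Shape 2 is a line segment drawn with `<line>`. Its stroke #0000ff means score at S400, F1335. After flipping Y the toolpath is (32.98,81.78) → (43.97,105.26).

Shape 3 is a open polyline drawn with `<polyline>`. Its stroke #ff00ff means engrave at S254, F3006. After flipping Y the toolpath is (90.92,39.30) → (59.99,43.60) → (123.82,70.27) → (86.22,65.44) → (93.10,97.69) → (94.12,64.00).

Shape 4 is a circle drawn with `<circle>`. Its stroke #0000ff means score at S400, F1335. After flipping Y the toolpath is (122.42,53.93) → (114.22,68.13) → (97.82,68.13) → (89.62,53.93) → (97.82,39.73) → (114.22,39.73) → (122.42,53.93), returning to the start.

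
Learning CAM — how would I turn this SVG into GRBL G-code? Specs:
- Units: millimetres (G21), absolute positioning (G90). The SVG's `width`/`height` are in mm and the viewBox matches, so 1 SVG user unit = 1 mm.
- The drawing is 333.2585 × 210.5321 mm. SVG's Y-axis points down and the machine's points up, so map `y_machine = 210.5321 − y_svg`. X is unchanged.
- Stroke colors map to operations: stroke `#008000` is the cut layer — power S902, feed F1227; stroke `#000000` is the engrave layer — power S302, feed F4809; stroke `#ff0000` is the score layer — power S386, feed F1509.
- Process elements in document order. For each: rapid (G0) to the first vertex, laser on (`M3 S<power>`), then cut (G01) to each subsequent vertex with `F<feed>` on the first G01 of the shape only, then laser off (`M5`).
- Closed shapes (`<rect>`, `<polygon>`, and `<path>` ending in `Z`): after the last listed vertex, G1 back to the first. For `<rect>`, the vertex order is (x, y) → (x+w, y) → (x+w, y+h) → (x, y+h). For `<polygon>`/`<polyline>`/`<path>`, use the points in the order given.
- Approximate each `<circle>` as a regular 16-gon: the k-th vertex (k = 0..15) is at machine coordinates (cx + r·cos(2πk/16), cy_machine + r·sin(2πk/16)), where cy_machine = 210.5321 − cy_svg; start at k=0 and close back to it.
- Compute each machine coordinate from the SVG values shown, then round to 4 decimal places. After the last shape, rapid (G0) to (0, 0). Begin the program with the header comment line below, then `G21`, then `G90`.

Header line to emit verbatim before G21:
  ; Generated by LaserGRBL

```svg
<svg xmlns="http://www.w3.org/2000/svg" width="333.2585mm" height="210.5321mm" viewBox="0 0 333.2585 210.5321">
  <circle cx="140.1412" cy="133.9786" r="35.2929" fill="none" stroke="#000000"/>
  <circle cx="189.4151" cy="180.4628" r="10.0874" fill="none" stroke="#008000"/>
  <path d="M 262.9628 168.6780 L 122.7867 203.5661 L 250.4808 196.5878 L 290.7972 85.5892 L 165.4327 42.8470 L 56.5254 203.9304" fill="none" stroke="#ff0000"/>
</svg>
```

; Generated by LaserGRBL
G21
G90
G0 X175.4341 Y76.5535
M3 S302
G01 X172.7476 Y90.0595 F4809
G01 X165.0970 Y101.5093
G01 X153.6472 Y109.1599
G01 X140.1412 Y111.8464
G01 X126.6352 Y109.1599
G01 X115.1854 Y101.5093
G01 X107.5348 Y90.0595
G01 X104.8483 Y76.5535
G01 X107.5348 Y63.0475
G01 X115.1854 Y51.5977
G01 X126.6352 Y43.9471
G01 X140.1412 Y41.2606
G01 X153.6472 Y43.9471
G01 X165.0970 Y51.5977
G01 X172.7476 Y63.0475
G01 X175.4341 Y76.5535
M5
G0 X199.5025 Y30.0693
M3 S902
G01 X198.7346 Y33.9296 F1227
G01 X196.5480 Y37.2022
G01 X193.2754 Y39.3888
G01 X189.4151 Y40.1567
G01 X185.5548 Y39.3888
G01 X182.2822 Y37.2022
G01 X180.0956 Y33.9296
G01 X179.3277 Y30.0693
G01 X180.0956 Y26.2090
G01 X182.2822 Y22.9364
G01 X185.5548 Y20.7498
G01 X189.4151 Y19.9819
G01 X193.2754 Y20.7498
G01 X196.5480 Y22.9364
G01 X198.7346 Y26.2090
G01 X199.5025 Y30.0693
M5
G0 X262.9628 Y41.8541
M3 S386
G01 X122.7867 Y6.9660 F1509
G01 X250.4808 Y13.9443
G01 X290.7972 Y124.9429
G01 X165.4327 Y167.6851
G01 X56.5254 Y6.6017
M5
G0 X0.0000 Y0.0000

Since the viewBox matches the mm dimensions, user units are millimetres directly. The only transform is the Y-flip y_m = 210.5321 − y_svg.

Shape 1 is a circle drawn with `<circle>`. Its stroke #000000 means engrave at S302, F4809. After flipping Y the toolpath is (175.4341,76.5535) → (172.7476,90.0595) → (165.0970,101.5093) → (153.6472,109.1599) → (140.1412,111.8464) → (126.6352,109.1599) → (115.1854,101.5093) → (107.5348,90.0595) → (104.8483,76.5535) → (107.5348,63.0475) → (115.1854,51.5977) → (126.6352,43.9471) → (140.1412,41.2606) → (153.6472,43.9471) → (165.0970,51.5977) → (172.7476,63.0475) → (175.4341,76.5535), returning to the start.

Shape 2 is a circle drawn with `<circle>`. Its stroke #008000 means cut at S902, F1227. After flipping Y the toolpath is (199.5025,30.0693) → (198.7346,33.9296) → (196.5480,37.2022) → (193.2754,39.3888) → (189.4151,40.1567) → (185.5548,39.3888) → (182.2822,37.2022) → (180.0956,33.9296) → (179.3277,30.0693) → (180.0956,26.2090) → (182.2822,22.9364) → (185.5548,20.7498) → (189.4151,19.9819) → (193.2754,20.7498) → (196.5480,22.9364) → (198.7346,26.2090) → (199.5025,30.0693), returning to the start.

Shape 3 is a open polyline drawn with `<path>`. Its stroke #ff0000 means score at S386, F1509. After flipping Y the toolpath is (262.9628,41.8541) → (122.7867,6.9660) → (250.4808,13.9443) → (290.7972,124.9429) → (165.4327,167.6851) → (56.5254,6.6017).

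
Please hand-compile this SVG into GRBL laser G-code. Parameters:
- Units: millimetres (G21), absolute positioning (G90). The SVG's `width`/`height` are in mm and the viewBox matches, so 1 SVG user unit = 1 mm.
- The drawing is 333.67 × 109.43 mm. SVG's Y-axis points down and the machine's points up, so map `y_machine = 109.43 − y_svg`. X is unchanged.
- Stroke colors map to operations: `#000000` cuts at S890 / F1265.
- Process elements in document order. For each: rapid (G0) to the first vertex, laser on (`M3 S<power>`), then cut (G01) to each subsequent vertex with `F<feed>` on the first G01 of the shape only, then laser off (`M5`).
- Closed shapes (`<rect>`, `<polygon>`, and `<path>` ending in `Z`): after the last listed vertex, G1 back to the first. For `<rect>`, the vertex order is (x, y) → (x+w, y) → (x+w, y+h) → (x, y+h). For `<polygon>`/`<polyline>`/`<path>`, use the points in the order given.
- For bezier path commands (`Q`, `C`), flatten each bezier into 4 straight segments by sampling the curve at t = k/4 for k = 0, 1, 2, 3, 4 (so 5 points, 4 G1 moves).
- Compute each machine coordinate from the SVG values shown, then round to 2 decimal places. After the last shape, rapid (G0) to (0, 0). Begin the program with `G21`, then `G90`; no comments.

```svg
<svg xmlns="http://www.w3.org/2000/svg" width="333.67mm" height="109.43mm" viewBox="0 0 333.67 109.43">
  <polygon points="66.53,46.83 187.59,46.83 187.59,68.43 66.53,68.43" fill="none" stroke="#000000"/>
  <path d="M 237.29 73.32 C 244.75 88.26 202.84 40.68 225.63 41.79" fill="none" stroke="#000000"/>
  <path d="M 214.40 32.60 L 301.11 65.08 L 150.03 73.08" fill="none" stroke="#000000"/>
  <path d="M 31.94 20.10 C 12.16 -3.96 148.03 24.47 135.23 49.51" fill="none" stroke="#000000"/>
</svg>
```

G21
G90
G0 X66.53 Y62.60
M3 S890
G01 X187.59 Y62.60 F1265
G01 X187.59 Y41.00
G01 X66.53 Y41.00
G01 X66.53 Y62.60
M5
G0 X237.29 Y36.11
M3 S890
G01 X235.41 Y34.89 F1265
G01 X225.71 Y46.69
G01 X218.89 Y61.08
G01 X225.63 Y67.64
M5
G0 X214.40 Y76.83
M3 S890
G01 X301.11 Y44.35 F1265
G01 X150.03 Y36.35
M5
G0 X31.94 Y89.33
M3 S890
G01 X41.53 Y98.41 F1265
G01 X80.97 Y93.04
G01 X121.71 Y78.46
G01 X135.23 Y59.92
M5
G0 X0.00 Y0.00

viewBox `0 0 333.67 109.43` with mm width/height → 1 unit = 1 mm. Flip: y_m = 109.43 − y_svg.

**Shape 1** — `<polygon>` rectangle, stroke `#000000` → cut (S890, F1265). Machine vertices: (66.53,62.60) → (187.59,62.60) → (187.59,41.00) → (66.53,41.00) → (66.53,62.60). Closed: final G1 returns to the first vertex.

**Shape 2** — `<path>` cubic bezier, stroke `#000000` → cut (S890, F1265). Control points (SVG): P0=(237.29,73.32), P1=(244.75,88.26), P2=(202.84,40.68), P3=(225.63,41.79); sampled at t=k/4. Machine vertices: (237.29,36.11) → (235.41,34.89) → (225.71,46.69) → (218.89,61.08) → (225.63,67.64). Open path.

**Shape 3** — `<path>` open polyline, stroke `#000000` → cut (S890, F1265). Machine vertices: (214.40,76.83) → (301.11,44.35) → (150.03,36.35). Open path.

**Shape 4** — `<path>` cubic bezier, stroke `#000000` → cut (S890, F1265). Control points (SVG): P0=(31.94,20.10), P1=(12.16,-3.96), P2=(148.03,24.47), P3=(135.23,49.51); sampled at t=k/4. Machine vertices: (31.94,89.33) → (41.53,98.41) → (80.97,93.04) → (121.71,78.46) → (135.23,59.92). Open path.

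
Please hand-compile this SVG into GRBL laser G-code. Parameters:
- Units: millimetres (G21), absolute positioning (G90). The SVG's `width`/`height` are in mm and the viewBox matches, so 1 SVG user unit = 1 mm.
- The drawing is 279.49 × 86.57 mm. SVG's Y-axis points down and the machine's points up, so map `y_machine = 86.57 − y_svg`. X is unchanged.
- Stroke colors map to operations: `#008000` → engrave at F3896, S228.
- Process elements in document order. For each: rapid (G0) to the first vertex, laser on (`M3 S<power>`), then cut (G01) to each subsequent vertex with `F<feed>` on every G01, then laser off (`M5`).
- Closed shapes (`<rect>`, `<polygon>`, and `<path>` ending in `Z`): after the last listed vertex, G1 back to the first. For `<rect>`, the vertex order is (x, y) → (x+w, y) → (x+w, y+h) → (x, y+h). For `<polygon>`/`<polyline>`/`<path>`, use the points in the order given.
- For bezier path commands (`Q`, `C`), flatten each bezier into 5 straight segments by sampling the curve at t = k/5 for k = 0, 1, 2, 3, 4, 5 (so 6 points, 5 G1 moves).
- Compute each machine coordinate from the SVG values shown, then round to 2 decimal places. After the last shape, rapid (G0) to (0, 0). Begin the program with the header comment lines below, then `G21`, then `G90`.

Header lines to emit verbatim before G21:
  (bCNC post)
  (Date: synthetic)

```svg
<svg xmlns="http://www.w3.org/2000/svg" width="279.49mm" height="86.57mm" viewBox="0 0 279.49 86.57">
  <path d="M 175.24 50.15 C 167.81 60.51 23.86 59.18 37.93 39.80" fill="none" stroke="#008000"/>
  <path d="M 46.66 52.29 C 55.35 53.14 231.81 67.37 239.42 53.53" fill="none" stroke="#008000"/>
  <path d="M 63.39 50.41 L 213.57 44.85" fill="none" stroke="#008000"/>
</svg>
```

(bCNC post)
(Date: synthetic)
G21
G90
G0 X175.24 Y36.42
M3 S228
G01 X156.76 Y31.66 F3896
G01 X119.64 Y30.01 F3896
G01 X78.05 Y31.77 F3896
G01 X46.09 Y37.26 F3896
G01 X37.93 Y46.77 F3896
M5
G0 X46.66 Y34.28
M3 S228
G01 X69.31 Y32.50 F3896
G01 X116.07 Y29.49 F3896
G01 X170.78 Y27.25 F3896
G01 X217.28 Y27.77 F3896
G01 X239.42 Y33.04 F3896
M5
G0 X63.39 Y36.16
M3 S228
G01 X213.57 Y41.72 F3896
M5
G0 X0.00 Y0.00

viewBox `0 0 279.49 86.57` with mm width/height → 1 unit = 1 mm. Flip: y_m = 86.57 − y_svg.

**Shape 1** — `<path>` cubic bezier, stroke `#008000` → engrave (S228, F3896). Control points (SVG): P0=(175.24,50.15), P1=(167.81,60.51), P2=(23.86,59.18), P3=(37.93,39.80); sampled at t=k/5. Machine vertices: (175.24,36.42) → (156.76,31.66) → (119.64,30.01) → (78.05,31.77) → (46.09,37.26) → (37.93,46.77). Open path.

**Shape 2** — `<path>` cubic bezier, stroke `#008000` → engrave (S228, F3896). Control points (SVG): P0=(46.66,52.29), P1=(55.35,53.14), P2=(231.81,67.37), P3=(239.42,53.53); sampled at t=k/5. Machine vertices: (46.66,34.28) → (69.31,32.50) → (116.07,29.49) → (170.78,27.25) → (217.28,27.77) → (239.42,33.04). Open path.

**Shape 3** — `<path>` line segment, stroke `#008000` → engrave (S228, F3896). Machine vertices: (63.39,36.16) → (213.57,41.72). Open path.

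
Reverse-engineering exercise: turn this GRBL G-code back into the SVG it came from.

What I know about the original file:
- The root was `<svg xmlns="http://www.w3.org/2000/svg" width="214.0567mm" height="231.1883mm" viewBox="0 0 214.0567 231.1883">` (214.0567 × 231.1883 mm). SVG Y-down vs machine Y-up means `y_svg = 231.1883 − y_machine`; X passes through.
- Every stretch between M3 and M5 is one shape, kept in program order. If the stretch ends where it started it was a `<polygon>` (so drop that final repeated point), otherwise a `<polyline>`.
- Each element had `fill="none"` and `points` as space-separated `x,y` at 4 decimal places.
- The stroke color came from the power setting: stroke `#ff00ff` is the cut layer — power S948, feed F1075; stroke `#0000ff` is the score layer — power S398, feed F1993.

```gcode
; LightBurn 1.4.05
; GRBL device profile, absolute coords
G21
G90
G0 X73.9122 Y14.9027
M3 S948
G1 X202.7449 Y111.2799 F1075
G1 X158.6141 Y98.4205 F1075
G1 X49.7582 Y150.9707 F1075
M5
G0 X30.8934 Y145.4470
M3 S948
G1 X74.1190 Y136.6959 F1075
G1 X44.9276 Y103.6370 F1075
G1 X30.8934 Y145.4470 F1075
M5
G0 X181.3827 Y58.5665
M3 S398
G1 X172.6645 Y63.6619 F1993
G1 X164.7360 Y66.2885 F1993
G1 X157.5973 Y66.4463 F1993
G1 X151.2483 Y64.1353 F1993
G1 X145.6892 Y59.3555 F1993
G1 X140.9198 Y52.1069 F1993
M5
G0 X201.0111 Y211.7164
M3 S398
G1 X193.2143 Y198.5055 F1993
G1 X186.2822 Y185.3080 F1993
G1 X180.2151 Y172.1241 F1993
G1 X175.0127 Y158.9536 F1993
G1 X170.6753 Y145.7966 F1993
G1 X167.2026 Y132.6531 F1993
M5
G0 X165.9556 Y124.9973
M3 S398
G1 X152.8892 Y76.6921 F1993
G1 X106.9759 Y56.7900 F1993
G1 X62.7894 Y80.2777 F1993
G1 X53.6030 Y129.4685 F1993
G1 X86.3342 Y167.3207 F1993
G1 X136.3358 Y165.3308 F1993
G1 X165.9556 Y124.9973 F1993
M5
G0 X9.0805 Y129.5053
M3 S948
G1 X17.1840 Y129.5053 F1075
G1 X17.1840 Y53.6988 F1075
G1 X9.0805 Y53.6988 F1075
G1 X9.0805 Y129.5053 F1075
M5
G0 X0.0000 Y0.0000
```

y_svg = 231.1883 − y_m.

[1] S948→`#ff00ff` (cut); open run; points: 73.9122,216.2856 202.7449,119.9084 158.6141,132.7678 49.7582,80.2176

[2] S948→`#ff00ff` (cut); closed run; points: 30.8934,85.7413 74.1190,94.4924 44.9276,127.5513

[3] S398→`#0000ff` (score); open run; points: 181.3827,172.6218 172.6645,167.5264 164.7360,164.8998 157.5973,164.7420 151.2483,167.0530 145.6892,171.8328 140.9198,179.0814

[4] S398→`#0000ff` (score); open run; points: 201.0111,19.4719 193.2143,32.6828 186.2822,45.8803 180.2151,59.0642 175.0127,72.2347 170.6753,85.3917 167.2026,98.5352

[5] S398→`#0000ff` (score); closed run; points: 165.9556,106.1910 152.8892,154.4962 106.9759,174.3983 62.7894,150.9106 53.6030,101.7198 86.3342,63.8676 136.3358,65.8575

[6] S948→`#ff00ff` (cut); closed run; points: 9.0805,101.6830 17.1840,101.6830 17.1840,177.4895 9.0805,177.4895

<svg xmlns="http://www.w3.org/2000/svg" width="214.0567mm" height="231.1883mm" viewBox="0 0 214.0567 231.1883">
  <polyline points="73.9122,216.2856 202.7449,119.9084 158.6141,132.7678 49.7582,80.2176" fill="none" stroke="#ff00ff"/>
  <polygon points="30.8934,85.7413 74.1190,94.4924 44.9276,127.5513" fill="none" stroke="#ff00ff"/>
  <polyline points="181.3827,172.6218 172.6645,167.5264 164.7360,164.8998 157.5973,164.7420 151.2483,167.0530 145.6892,171.8328 140.9198,179.0814" fill="none" stroke="#0000ff"/>
  <polyline points="201.0111,19.4719 193.2143,32.6828 186.2822,45.8803 180.2151,59.0642 175.0127,72.2347 170.6753,85.3917 167.2026,98.5352" fill="none" stroke="#0000ff"/>
  <polygon points="165.9556,106.1910 152.8892,154.4962 106.9759,174.3983 62.7894,150.9106 53.6030,101.7198 86.3342,63.8676 136.3358,65.8575" fill="none" stroke="#0000ff"/>
  <polygon points="9.0805,101.6830 17.1840,101.6830 17.1840,177.4895 9.0805,177.4895" fill="none" stroke="#ff00ff"/>
</svg>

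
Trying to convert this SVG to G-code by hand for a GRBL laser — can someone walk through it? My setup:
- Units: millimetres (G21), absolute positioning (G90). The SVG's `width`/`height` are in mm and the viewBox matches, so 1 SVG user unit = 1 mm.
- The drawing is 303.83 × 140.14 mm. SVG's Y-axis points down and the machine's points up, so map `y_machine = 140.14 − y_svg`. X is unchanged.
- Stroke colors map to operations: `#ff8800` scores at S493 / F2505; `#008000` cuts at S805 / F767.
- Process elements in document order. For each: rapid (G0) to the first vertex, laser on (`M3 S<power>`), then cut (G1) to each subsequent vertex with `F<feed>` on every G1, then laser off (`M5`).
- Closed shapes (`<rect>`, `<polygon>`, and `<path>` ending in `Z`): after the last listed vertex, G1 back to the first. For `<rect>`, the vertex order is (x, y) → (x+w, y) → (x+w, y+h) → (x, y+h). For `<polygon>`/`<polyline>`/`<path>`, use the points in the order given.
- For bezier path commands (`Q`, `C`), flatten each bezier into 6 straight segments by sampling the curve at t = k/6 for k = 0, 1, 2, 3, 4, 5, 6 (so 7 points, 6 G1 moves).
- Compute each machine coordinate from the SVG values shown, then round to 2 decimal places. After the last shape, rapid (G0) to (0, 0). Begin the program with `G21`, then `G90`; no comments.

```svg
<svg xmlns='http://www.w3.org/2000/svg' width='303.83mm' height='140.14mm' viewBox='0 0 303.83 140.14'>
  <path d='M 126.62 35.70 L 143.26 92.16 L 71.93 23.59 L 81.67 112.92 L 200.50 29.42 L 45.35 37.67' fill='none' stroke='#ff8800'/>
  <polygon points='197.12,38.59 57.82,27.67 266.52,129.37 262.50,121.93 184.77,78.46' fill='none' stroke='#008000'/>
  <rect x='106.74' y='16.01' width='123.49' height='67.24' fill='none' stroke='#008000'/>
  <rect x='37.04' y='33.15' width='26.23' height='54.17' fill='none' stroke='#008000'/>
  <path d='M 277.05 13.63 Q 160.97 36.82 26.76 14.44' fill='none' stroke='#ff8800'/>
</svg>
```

G21
G90
G0 X126.62 Y104.44
M3 S493
G1 X143.26 Y47.98 F2505
G1 X71.93 Y116.55 F2505
G1 X81.67 Y27.22 F2505
G1 X200.50 Y110.72 F2505
G1 X45.35 Y102.47 F2505
M5
G0 X197.12 Y101.55
M3 S805
G1 X57.82 Y112.47 F767
G1 X266.52 Y10.77 F767
G1 X262.50 Y18.21 F767
G1 X184.77 Y61.68 F767
G1 X197.12 Y101.55 F767
M5
G0 X106.74 Y124.13
M3 S805
G1 X230.23 Y124.13 F767
G1 X230.23 Y56.89 F767
G1 X106.74 Y56.89 F767
G1 X106.74 Y124.13 F767
M5
G0 X37.04 Y106.99
M3 S805
G1 X63.27 Y106.99 F767
G1 X63.27 Y52.82 F767
G1 X37.04 Y52.82 F767
G1 X37.04 Y106.99 F767
M5
G0 X277.05 Y126.51
M3 S493
G1 X237.85 Y120.05 F2505
G1 X197.65 Y116.11 F2505
G1 X156.44 Y114.71 F2505
G1 X114.22 Y115.84 F2505
G1 X70.99 Y119.51 F2505
G1 X26.76 Y125.70 F2505
M5
G0 X0.00 Y0.00

viewBox `0 0 303.83 140.14` with mm width/height → 1 unit = 1 mm. Flip: y_m = 140.14 − y_svg.

**Shape 1** — `<path>` open polyline, stroke `#ff8800` → score (S493, F2505). Machine vertices: (126.62,104.44) → (143.26,47.98) → (71.93,116.55) → (81.67,27.22) → (200.50,110.72) → (45.35,102.47). Open path.

**Shape 2** — `<polygon>` closed polygon, stroke `#008000` → cut (S805, F767). Machine vertices: (197.12,101.55) → (57.82,112.47) → (266.52,10.77) → (262.50,18.21) → (184.77,61.68) → (197.12,101.55). Closed: final G1 returns to the first vertex.

**Shape 3** — `<rect>` rectangle, stroke `#008000` → cut (S805, F767). Machine vertices: (106.74,124.13) → (230.23,124.13) → (230.23,56.89) → (106.74,56.89) → (106.74,124.13). Closed: final G1 returns to the first vertex.

**Shape 4** — `<rect>` rectangle, stroke `#008000` → cut (S805, F767). Machine vertices: (37.04,106.99) → (63.27,106.99) → (63.27,52.82) → (37.04,52.82) → (37.04,106.99). Closed: final G1 returns to the first vertex.

**Shape 5** — `<path>` quadratic bezier, stroke `#ff8800` → score (S493, F2505). Control points (SVG): P0=(277.05,13.63), P1=(160.97,36.82), P2=(26.76,14.44); sampled at t=k/6. Machine vertices: (277.05,126.51) → (237.85,120.05) → (197.65,116.11) → (156.44,114.71) → (114.22,115.84) → (70.99,119.51) → (26.76,125.70). Open path.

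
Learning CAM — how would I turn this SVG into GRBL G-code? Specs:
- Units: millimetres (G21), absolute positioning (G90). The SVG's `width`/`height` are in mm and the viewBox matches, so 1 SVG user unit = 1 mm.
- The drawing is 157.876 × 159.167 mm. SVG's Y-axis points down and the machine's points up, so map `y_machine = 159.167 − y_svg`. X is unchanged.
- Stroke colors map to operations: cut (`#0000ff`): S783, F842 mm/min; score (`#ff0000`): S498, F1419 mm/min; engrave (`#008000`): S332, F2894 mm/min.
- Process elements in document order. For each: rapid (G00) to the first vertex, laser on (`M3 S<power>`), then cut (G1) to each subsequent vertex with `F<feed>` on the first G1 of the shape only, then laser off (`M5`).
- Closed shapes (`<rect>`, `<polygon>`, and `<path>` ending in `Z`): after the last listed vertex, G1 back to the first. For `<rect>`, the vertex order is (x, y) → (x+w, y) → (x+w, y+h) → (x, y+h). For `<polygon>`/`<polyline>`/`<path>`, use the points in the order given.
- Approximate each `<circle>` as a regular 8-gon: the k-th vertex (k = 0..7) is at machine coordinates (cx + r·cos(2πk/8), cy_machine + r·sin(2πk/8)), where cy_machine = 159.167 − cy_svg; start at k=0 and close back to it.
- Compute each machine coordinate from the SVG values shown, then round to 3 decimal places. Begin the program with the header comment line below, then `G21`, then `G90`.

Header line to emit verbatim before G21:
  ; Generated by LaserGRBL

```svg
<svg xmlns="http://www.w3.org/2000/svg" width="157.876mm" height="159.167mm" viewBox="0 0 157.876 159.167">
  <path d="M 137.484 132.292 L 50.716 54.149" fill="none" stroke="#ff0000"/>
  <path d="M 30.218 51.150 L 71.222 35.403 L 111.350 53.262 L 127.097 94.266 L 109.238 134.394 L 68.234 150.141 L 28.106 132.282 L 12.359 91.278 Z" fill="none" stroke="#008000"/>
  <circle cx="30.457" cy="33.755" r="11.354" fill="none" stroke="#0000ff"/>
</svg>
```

; Generated by LaserGRBL
G21
G90
G00 X137.484 Y26.875
M3 S498
G1 X50.716 Y105.018 F1419
M5
G00 X30.218 Y108.017
M3 S332
G1 X71.222 Y123.764 F2894
G1 X111.350 Y105.905
G1 X127.097 Y64.901
G1 X109.238 Y24.773
G1 X68.234 Y9.026
G1 X28.106 Y26.885
G1 X12.359 Y67.889
G1 X30.218 Y108.017
M5
G00 X41.811 Y125.412
M3 S783
G1 X38.485 Y133.440 F842
G1 X30.457 Y136.766
G1 X22.429 Y133.440
G1 X19.103 Y125.412
G1 X22.429 Y117.384
G1 X30.457 Y114.058
G1 X38.485 Y117.384
G1 X41.811 Y125.412
M5

Since the viewBox matches the mm dimensions, user units are millimetres directly. The only transform is the Y-flip y_m = 159.167 − y_svg.

Shape 1 is a line segment drawn with `<path>`. Its stroke #ff0000 means score at S498, F1419. After flipping Y the toolpath is (137.484,26.875) → (50.716,105.018).

Shape 2 is a regular polygon drawn with `<path>`. Its stroke #008000 means engrave at S332, F2894. After flipping Y the toolpath is (30.218,108.017) → (71.222,123.764) → (111.350,105.905) → (127.097,64.901) → (109.238,24.773) → (68.234,9.026) → (28.106,26.885) → (12.359,67.889) → (30.218,108.017), returning to the start.

Shape 3 is a circle drawn with `<circle>`. Its stroke #0000ff means cut at S783, F842. After flipping Y the toolpath is (41.811,125.412) → (38.485,133.440) → (30.457,136.766) → (22.429,133.440) → (19.103,125.412) → (22.429,117.384) → (30.457,114.058) → (38.485,117.384) → (41.811,125.412), returning to the start.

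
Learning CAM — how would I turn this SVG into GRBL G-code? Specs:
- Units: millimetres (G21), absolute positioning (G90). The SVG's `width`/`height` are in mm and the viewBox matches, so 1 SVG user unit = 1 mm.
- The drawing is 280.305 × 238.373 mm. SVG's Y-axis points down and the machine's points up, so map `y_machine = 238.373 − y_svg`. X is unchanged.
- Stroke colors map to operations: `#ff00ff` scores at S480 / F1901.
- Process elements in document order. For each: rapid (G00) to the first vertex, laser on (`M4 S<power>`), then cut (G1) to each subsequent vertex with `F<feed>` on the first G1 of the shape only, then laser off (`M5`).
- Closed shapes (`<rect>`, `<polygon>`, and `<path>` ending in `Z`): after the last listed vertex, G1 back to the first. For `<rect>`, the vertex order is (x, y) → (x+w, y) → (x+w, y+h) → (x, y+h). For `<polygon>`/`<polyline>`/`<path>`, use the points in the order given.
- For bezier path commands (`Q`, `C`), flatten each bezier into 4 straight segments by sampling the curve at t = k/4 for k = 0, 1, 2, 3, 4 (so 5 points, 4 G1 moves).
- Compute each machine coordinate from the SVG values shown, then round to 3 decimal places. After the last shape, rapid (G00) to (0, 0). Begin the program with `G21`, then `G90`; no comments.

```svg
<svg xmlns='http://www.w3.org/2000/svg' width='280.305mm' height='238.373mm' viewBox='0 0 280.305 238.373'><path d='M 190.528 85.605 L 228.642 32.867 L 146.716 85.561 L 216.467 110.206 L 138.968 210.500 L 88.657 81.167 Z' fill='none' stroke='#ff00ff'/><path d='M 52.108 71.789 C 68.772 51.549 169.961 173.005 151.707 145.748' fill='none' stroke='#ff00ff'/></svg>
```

G21
G90
G00 X190.528 Y152.768
M4 S480
G1 X228.642 Y205.506 F1901
G1 X146.716 Y152.812
G1 X216.467 Y128.167
G1 X138.968 Y27.873
G1 X88.657 Y157.206
G1 X190.528 Y152.768
M5
G00 X52.108 Y166.584
M4 S480
G1 X77.267 Y159.734 F1901
G1 X115.002 Y126.973
G1 X146.189 Y95.528
G1 X151.707 Y92.625
M5
G00 X0.000 Y0.000

viewBox `0 0 280.305 238.373` with mm width/height → 1 unit = 1 mm. Flip: y_m = 238.373 − y_svg.

**Shape 1** — `<path>` closed polygon, stroke `#ff00ff` → score (S480, F1901). Machine vertices: (190.528,152.768) → (228.642,205.506) → (146.716,152.812) → (216.467,128.167) → (138.968,27.873) → (88.657,157.206) → (190.528,152.768). Closed: final G1 returns to the first vertex.

**Shape 2** — `<path>` cubic bezier, stroke `#ff00ff` → score (S480, F1901). Control points (SVG): P0=(52.108,71.789), P1=(68.772,51.549), P2=(169.961,173.005), P3=(151.707,145.748); sampled at t=k/4. Machine vertices: (52.108,166.584) → (77.267,159.734) → (115.002,126.973) → (146.189,95.528) → (151.707,92.625). Open path.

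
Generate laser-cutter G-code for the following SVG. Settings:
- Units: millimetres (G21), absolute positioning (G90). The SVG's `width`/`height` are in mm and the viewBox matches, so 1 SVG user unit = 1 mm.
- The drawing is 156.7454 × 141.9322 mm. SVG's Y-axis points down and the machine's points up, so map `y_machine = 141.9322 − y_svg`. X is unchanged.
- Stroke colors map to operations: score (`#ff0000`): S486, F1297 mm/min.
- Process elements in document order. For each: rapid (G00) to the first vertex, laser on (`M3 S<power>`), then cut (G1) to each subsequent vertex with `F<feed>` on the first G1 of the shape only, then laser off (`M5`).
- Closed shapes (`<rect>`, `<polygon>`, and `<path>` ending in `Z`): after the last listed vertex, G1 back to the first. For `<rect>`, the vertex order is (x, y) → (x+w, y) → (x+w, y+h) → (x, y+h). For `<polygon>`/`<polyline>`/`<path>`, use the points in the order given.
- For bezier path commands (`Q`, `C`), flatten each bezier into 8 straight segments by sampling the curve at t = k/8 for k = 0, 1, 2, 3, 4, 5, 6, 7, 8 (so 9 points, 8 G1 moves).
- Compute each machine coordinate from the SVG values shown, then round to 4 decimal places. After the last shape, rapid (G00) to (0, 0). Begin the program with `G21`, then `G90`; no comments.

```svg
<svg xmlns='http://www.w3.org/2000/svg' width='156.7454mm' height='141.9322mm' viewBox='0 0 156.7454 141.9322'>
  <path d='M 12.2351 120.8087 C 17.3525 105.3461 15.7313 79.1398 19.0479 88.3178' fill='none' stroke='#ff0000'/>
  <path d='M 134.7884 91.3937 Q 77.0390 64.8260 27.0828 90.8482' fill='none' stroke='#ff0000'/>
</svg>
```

Since the viewBox matches the mm dimensions, user units are millimetres directly. The only transform is the Y-flip y_m = 141.9322 − y_svg.

Shape 1 is a cubic bezier drawn with `<path>`. Its stroke #ff0000 means score at S486, F1297. After flipping Y the toolpath is (12.2351,21.1235) → (13.8611,27.3355) → (14.9921,34.0141) → (15.7651,40.6189) → (16.3168,46.6092) → (16.7841,51.4444) → (17.3038,54.5841) → (18.0128,55.4876) → (19.0479,53.6144).

Shape 2 is a quadratic bezier drawn with `<path>`. Its stroke #ff0000 means score at S486, F1297. After flipping Y the toolpath is (134.7884,50.5385) → (120.4728,56.3587) → (106.4008,60.5355) → (92.5723,63.0688) → (78.9873,63.9587) → (65.6459,63.2052) → (52.5480,60.8082) → (39.6936,56.7678) → (27.0828,51.0840).

G21
G90
G00 X12.2351 Y21.1235
M3 S486
G1 X13.8611 Y27.3355 F1297
G1 X14.9921 Y34.0141
G1 X15.7651 Y40.6189
G1 X16.3168 Y46.6092
G1 X16.7841 Y51.4444
G1 X17.3038 Y54.5841
G1 X18.0128 Y55.4876
G1 X19.0479 Y53.6144
M5
G00 X134.7884 Y50.5385
M3 S486
G1 X120.4728 Y56.3587 F1297
G1 X106.4008 Y60.5355
G1 X92.5723 Y63.0688
G1 X78.9873 Y63.9587
G1 X65.6459 Y63.2052
G1 X52.5480 Y60.8082
G1 X39.6936 Y56.7678
G1 X27.0828 Y51.0840
M5
G00 X0.0000 Y0.0000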